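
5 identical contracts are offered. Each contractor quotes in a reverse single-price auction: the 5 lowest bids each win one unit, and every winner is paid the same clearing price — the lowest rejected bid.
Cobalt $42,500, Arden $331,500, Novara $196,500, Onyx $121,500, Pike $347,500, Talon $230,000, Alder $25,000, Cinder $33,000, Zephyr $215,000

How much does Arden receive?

Arden is paid $0

Bids ranked low→high: 25,000 (Alder), 33,000 (Cinder), 42,500 (Cobalt), 121,500 (Onyx), 196,500 (Novara), 215,000 (Zephyr), 230,000 (Talon), …
Winners (5 units): Alder, Cinder, Cobalt, Onyx, Novara.
Clearing price = lowest rejected bid = $215,000.
Arden does not win → is paid $0.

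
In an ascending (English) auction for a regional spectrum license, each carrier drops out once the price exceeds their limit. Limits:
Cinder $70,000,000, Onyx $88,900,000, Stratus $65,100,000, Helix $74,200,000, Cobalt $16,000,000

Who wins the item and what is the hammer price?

Onyx wins at $74,200,000

Ascending (English) auction: the price rises until one bidder remains; the winner pays the price at which the last rival dropped out.
Sorting limits: 88,900,000 (Onyx) > 74,200,000 (Helix) > 70,000,000 (Cinder) > 65,100,000 (Stratus) > 16,000,000 (Cobalt)
Helix is the last rival to drop out, at $74,200,000; Onyx remains and wins at that price.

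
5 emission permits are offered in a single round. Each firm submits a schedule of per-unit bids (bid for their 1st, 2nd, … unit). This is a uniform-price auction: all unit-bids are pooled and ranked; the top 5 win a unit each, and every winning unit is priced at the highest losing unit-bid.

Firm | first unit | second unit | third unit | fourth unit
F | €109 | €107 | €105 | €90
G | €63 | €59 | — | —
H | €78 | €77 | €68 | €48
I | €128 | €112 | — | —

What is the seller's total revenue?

Total revenue: €450

All unit-bids, highest first — top 5: 128 (I-1), 112 (I-2), 109 (F-1), 107 (F-2), 105 (F-3)
The (k+1)-th unit-bid is €90.
Allocation: F 3, I 2. Every unit priced at €90.
Revenue = 5 × 90 = €450.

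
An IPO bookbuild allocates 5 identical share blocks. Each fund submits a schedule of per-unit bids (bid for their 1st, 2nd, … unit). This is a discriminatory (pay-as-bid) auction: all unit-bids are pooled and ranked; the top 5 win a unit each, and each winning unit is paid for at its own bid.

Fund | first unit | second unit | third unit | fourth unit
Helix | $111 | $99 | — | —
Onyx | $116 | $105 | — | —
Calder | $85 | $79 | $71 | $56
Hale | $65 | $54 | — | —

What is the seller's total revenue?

Total revenue: $516

Pooled unit-bids ranked (top 5): 116 (Onyx-1), 111 (Helix-1), 105 (Onyx-2), 99 (Helix-2), 85 (Calder-1)
Next rejected bid: $79 (not a price — pay-as-bid).
Each winning unit pays its own bid.
Revenue = 116 + 111 + 105 + 99 + 85 = $516.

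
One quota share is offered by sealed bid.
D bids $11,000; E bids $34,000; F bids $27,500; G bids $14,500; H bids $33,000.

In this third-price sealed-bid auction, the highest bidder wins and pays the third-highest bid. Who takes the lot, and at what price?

Bids in order: 34,000 (E) > 33,000 (H) > 27,500 (F) > 14,500 (G) > 11,000 (D)
E wins; payment is bid #3 in the ranking = $27,500.

E pays $27,500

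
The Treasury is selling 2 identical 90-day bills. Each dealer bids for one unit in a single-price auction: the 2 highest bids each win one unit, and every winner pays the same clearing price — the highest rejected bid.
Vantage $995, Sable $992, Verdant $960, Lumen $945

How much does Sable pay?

Sable pays $960

Bids ranked high→low: 995 (Vantage), 992 (Sable), 960 (Verdant), 945 (Lumen)
Top 2: Vantage, Sable.
First losing bid is Verdant's $960, which sets the uniform price.
Sable wins → pays $960.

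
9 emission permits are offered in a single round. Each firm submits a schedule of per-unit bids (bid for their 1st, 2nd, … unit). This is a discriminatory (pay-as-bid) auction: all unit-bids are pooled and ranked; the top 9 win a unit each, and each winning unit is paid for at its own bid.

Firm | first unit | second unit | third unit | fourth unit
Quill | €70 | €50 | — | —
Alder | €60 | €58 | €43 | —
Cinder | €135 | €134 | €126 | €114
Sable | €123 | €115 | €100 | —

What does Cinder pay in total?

Merging the schedules and taking the best 9: 135 (Cinder-1), 134 (Cinder-2), 126 (Cinder-3), 123 (Sable-1), 115 (Sable-2), 114 (Cinder-4), 100 (Sable-3), 70 (Quill-1), 60 (Alder-1)
Next rejected bid: €58 (not a price — pay-as-bid).
Cinder's winning unit-bids: 135 + 134 + 126 + 114 = €509.

Cinder pays €509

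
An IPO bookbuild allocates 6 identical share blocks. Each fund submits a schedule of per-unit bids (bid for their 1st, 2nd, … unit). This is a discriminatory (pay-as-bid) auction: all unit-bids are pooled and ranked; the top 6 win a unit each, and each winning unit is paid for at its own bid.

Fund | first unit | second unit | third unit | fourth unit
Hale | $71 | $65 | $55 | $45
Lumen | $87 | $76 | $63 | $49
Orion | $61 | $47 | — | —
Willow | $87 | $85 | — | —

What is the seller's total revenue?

Total revenue: $471

All unit-bids, highest first — top 6: 87 (Lumen-1), 87 (Willow-1), 85 (Willow-2), 76 (Lumen-2), 71 (Hale-1), 65 (Hale-2)
Next rejected bid: $63 (not a price — pay-as-bid).
Each winning unit pays its own bid.
Revenue = 87 + 87 + 85 + 76 + 71 + 65 = $471.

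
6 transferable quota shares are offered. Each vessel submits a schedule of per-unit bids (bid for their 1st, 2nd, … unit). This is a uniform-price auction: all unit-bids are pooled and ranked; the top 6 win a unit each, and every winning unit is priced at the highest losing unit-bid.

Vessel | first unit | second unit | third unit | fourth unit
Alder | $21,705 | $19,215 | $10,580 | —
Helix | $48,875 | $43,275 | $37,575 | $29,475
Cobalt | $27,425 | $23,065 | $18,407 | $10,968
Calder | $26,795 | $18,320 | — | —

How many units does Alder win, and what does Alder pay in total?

Alder: 0 units, pays $0

All unit-bids, highest first — top 6: 48,875 (Helix-1), 43,275 (Helix-2), 37,575 (Helix-3), 29,475 (Helix-4), 27,425 (Cobalt-1), 26,795 (Calder-1)
First bid not allocated: $23,065.
Alder wins 0 unit(s) at $23,065 each.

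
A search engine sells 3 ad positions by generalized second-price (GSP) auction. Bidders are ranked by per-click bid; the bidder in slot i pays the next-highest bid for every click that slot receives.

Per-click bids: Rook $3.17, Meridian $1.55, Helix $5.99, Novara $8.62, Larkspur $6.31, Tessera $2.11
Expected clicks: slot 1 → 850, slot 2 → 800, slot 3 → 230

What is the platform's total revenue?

Sorting advertisers: $8.62 (Novara) > $6.31 (Larkspur) > $5.99 (Helix) > $3.17 (Rook) > …
Slot 1: Novara pays $6.31 × 850 = $5363.50
Slot 2: Larkspur pays $5.99 × 800 = $4792.00
Slot 3: Helix pays $3.17 × 230 = $729.10
Total = $10884.60

Total revenue: $10884.60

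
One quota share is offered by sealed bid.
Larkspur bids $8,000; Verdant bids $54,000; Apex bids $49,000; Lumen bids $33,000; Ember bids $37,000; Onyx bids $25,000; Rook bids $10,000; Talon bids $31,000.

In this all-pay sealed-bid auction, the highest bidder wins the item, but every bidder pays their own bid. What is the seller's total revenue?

Total revenue: $247,000

Rule: the highest bidder wins the item, but every bidder pays their own bid.
Sorting bids: 54,000 (Verdant) > 49,000 (Apex) > 37,000 (Ember) > 33,000 (Lumen) > 31,000 (Talon) > 25,000 (Onyx) > …
Verdant wins with the top bid; all bids are sunk regardless.
Every bidder forfeits their bid regardless of winning.
Revenue = 8,000 + 54,000 + 49,000 + 33,000 + 37,000 + 25,000 + 10,000 + 31,000 = $247,000.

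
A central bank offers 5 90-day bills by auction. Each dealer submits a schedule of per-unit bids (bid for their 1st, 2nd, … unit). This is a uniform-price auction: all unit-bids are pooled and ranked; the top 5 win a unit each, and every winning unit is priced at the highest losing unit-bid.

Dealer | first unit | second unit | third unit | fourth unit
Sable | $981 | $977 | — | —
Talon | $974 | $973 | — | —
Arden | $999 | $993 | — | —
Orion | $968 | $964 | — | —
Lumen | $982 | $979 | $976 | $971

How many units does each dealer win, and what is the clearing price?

Arden 2, Lumen 2, Sable 1; clearing price $977

Pooled unit-bids ranked (top 5): 999 (Arden-1), 993 (Arden-2), 982 (Lumen-1), 981 (Sable-1), 979 (Lumen-2)
Highest rejected unit-bid = $977.
Allocation: Arden 2, Lumen 2, Sable 1.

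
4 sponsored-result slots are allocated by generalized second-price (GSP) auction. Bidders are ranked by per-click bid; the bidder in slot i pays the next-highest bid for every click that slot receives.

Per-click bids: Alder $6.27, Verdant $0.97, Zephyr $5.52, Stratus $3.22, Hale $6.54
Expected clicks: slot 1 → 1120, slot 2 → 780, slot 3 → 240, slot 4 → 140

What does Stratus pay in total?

Ranked by bid: $6.54 (Hale) > $6.27 (Alder) > $5.52 (Zephyr) > $3.22 (Stratus) > $0.97 (Verdant)
Stratus holds slot 4 → pays next bid $0.97 × 140 clicks = $135.80.

Stratus pays $135.80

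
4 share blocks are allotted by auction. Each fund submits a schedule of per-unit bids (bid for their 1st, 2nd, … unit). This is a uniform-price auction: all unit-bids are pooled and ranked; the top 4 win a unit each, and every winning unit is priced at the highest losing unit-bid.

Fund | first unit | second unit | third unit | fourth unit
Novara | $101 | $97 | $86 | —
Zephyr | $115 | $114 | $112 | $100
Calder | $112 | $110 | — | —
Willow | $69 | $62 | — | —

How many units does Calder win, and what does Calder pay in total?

Merging the schedules and taking the best 4: 115 (Zephyr-1), 114 (Zephyr-2), 112 (Zephyr-3), 112 (Calder-1)
First bid not allocated: $110.
Calder wins 1 unit(s) at $110 each.

Calder: 1 unit, pays $110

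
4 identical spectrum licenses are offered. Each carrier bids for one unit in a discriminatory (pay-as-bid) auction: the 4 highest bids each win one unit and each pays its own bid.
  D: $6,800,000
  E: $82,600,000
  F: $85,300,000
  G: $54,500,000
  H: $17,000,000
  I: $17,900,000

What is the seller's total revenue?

Total revenue: $240,300,000

Bids ranked high→low: 85,300,000 (F), 82,600,000 (E), 54,500,000 (G), 17,900,000 (I), 17,000,000 (H), 6,800,000 (D)
Top 4: F, E, G, I.
Total revenue = 85,300,000 + 82,600,000 + 54,500,000 + 17,900,000 = $240,300,000.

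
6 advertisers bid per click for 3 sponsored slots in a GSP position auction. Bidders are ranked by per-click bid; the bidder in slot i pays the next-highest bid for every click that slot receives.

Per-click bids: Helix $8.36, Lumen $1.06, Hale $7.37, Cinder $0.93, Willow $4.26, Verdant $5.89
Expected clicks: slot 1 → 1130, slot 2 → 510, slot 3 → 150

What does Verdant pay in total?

Verdant pays $639.00

Ranked by bid: $8.36 (Helix) > $7.37 (Hale) > $5.89 (Verdant) > $4.26 (Willow) > …
Verdant holds slot 3 → pays next bid $4.26 × 150 clicks = $639.00.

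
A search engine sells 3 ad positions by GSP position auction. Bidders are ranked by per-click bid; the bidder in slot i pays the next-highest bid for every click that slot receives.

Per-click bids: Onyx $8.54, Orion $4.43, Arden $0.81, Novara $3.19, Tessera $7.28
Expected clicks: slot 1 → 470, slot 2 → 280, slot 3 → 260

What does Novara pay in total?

Sorting advertisers: $8.54 (Onyx) > $7.28 (Tessera) > $4.43 (Orion) > $3.19 (Novara) > …
Novara ranks below slot 3 → no slot, pays nothing.

Novara pays $0.00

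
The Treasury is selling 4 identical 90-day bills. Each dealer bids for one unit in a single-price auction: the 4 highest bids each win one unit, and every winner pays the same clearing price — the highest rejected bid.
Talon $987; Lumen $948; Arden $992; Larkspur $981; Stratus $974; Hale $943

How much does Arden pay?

Arden pays $948

Bids ranked high→low: 992 (Arden), 987 (Talon), 981 (Larkspur), 974 (Stratus), 948 (Lumen), 943 (Hale)
Winners (4 units): Arden, Talon, Larkspur, Stratus.
Highest unsuccessful bid: $948 → clearing price.
Arden wins → pays $948.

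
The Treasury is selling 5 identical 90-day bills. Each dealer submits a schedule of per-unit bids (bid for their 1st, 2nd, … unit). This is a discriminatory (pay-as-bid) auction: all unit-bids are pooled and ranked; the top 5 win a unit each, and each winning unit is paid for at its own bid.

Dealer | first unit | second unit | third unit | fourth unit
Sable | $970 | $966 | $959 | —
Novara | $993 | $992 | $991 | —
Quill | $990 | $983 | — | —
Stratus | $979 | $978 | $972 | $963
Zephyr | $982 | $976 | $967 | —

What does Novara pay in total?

Novara pays $2,976

Pooled unit-bids ranked (top 5): 993 (Novara-1), 992 (Novara-2), 991 (Novara-3), 990 (Quill-1), 983 (Quill-2)
Next rejected bid: $982 (not a price — pay-as-bid).
Novara's winning unit-bids: 993 + 992 + 991 = $2,976.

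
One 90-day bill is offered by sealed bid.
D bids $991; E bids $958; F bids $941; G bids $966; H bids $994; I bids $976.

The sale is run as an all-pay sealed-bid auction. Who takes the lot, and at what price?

Sorting bids: 994 (H) > 991 (D) > 976 (I) > 966 (G) > 958 (E) > 941 (F)
H is highest and takes the item; every bidder forfeits their bid.

H pays $994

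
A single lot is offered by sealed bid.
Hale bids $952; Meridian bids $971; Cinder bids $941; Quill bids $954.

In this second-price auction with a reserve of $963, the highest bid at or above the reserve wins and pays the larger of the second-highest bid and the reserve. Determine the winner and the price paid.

Bids in order: 971 (Meridian) > 954 (Quill) > 952 (Hale) > 941 (Cinder)
Highest eligible bid: Meridian at $971.
max(second-highest $954, reserve $963) = $963.

Meridian pays $963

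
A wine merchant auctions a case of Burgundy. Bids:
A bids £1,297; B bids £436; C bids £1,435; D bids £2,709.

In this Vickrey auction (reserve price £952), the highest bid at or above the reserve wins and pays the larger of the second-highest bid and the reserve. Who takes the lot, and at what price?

Sorting bids: 2,709 (D) > 1,435 (C) > 1,297 (A) > 436 (B)
D has the top bid at or above the reserve (£2,709).
Second-highest bid £1,435 exceeds the reserve £952 → payment £1,435.

D pays £1,435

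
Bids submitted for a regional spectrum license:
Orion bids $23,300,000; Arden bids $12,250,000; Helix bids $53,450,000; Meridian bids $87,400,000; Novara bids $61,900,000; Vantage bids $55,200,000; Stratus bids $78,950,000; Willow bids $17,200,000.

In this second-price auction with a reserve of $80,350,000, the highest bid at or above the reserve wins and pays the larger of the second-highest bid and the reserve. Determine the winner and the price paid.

Meridian pays $80,350,000

Rule: the highest bid at or above the reserve wins and pays the larger of the second-highest bid and the reserve.
Bids in order: 87,400,000 (Meridian) > 78,950,000 (Stratus) > 61,900,000 (Novara) > 55,200,000 (Vantage) > 53,450,000 (Helix) > 23,300,000 (Orion) > …
Highest eligible bid: Meridian at $87,400,000.
Second-highest bid $78,950,000 is below the reserve $80,350,000, so the reserve binds → payment $80,350,000.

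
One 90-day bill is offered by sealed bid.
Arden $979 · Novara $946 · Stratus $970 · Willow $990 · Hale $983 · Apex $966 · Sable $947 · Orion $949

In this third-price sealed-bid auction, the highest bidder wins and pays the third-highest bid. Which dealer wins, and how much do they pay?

Willow pays $979

Bids ranked: 990 (Willow) > 983 (Hale) > 979 (Arden) > 970 (Stratus) > 966 (Apex) > 949 (Orion) > …
Willow is highest; pays the third-highest bid, $979.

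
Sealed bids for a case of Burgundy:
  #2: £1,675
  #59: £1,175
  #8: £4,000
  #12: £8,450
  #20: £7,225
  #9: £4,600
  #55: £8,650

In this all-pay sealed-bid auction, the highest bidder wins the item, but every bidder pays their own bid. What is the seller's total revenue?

Sorting bids: 8,650 (#55) > 8,450 (#12) > 7,225 (#20) > 4,600 (#9) > 4,000 (#8) > 1,675 (#2) > …
Every bidder forfeits their bid regardless of winning.
Revenue = 1,675 + 1,175 + 4,000 + 8,450 + 7,225 + 4,600 + 8,650 = £35,775.

Total revenue: £35,775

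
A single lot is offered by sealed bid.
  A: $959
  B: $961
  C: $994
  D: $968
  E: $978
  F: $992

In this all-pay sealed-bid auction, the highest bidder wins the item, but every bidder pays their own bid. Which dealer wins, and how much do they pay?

C pays $994

Rule: the highest bidder wins the item, but every bidder pays their own bid.
Sorting bids: 994 (C) > 992 (F) > 978 (E) > 968 (D) > 961 (B) > 959 (A)
C is highest and takes the item; every bidder forfeits their bid.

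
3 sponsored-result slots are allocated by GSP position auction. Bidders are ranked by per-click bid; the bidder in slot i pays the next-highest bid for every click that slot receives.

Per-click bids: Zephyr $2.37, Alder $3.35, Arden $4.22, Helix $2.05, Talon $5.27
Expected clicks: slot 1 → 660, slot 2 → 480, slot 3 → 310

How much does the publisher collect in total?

Sorting advertisers: $5.27 (Talon) > $4.22 (Arden) > $3.35 (Alder) > $2.37 (Zephyr) > …
Slot 1: Talon pays $4.22 × 660 = $2785.20
Slot 2: Arden pays $3.35 × 480 = $1608.00
Slot 3: Alder pays $2.37 × 310 = $734.70
Total = $5127.90

Total revenue: $5127.90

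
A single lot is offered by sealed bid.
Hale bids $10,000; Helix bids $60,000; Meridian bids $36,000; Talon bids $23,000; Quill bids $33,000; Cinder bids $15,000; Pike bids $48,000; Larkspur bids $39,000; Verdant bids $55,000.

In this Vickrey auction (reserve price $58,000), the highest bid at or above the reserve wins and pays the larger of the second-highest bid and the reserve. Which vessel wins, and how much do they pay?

Helix pays $58,000

Rule: the highest bid at or above the reserve wins and pays the larger of the second-highest bid and the reserve.
Bids in order: 60,000 (Helix) > 55,000 (Verdant) > 48,000 (Pike) > 39,000 (Larkspur) > 36,000 (Meridian) > 33,000 (Quill) > …
Highest eligible bid: Helix at $60,000.
Second-highest bid $55,000 is below the reserve $58,000, so the reserve binds → payment $58,000.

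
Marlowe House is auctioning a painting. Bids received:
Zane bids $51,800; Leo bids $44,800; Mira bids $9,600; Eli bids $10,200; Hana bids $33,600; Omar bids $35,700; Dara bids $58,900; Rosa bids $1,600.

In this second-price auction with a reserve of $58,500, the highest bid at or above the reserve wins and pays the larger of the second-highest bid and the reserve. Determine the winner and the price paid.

Sorting bids: 58,900 (Dara) > 51,800 (Zane) > 44,800 (Leo) > 35,700 (Omar) > 33,600 (Hana) > 10,200 (Eli) > …
Dara has the top bid at or above the reserve ($58,900).
max(second-highest $51,800, reserve $58,500) = $58,500.

Dara pays $58,500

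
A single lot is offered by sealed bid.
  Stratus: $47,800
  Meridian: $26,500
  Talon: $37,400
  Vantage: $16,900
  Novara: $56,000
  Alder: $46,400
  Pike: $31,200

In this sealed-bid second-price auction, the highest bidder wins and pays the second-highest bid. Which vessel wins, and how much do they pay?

Rule: the highest bidder wins and pays the second-highest bid.
Sorting bids: 56,000 (Novara) > 47,800 (Stratus) > 46,400 (Alder) > 37,400 (Talon) > 31,200 (Pike) > 26,500 (Meridian) > …
Novara wins with the highest bid; price is set by the runner-up at $47,800.

Novara pays $47,800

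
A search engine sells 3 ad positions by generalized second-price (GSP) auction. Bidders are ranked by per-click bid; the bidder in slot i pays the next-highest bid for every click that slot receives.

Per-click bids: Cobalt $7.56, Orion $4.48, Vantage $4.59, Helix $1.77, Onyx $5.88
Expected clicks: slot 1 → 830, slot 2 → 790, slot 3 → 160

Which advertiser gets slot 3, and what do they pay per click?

Vantage; $4.48 per click

Ranked by bid: $7.56 (Cobalt) > $5.88 (Onyx) > $4.59 (Vantage) > $4.48 (Orion) > …
Slot 3 goes to the third-ranked bidder, Vantage, who pays the next bid down: $4.48/click.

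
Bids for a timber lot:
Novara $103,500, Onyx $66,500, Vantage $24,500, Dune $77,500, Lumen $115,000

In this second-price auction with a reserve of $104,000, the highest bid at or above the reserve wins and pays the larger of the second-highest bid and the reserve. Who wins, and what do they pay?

Lumen pays $104,000

Second-price auction with a reserve of $104,000: the highest bid at or above the reserve wins and pays the larger of the second-highest bid and the reserve.
Sorting bids: 115,000 (Lumen) > 103,500 (Novara) > 77,500 (Dune) > 66,500 (Onyx) > 24,500 (Vantage)
Highest eligible bid: Lumen at $115,000.
Second-highest bid $103,500 is below the reserve $104,000, so the reserve binds → payment $104,000.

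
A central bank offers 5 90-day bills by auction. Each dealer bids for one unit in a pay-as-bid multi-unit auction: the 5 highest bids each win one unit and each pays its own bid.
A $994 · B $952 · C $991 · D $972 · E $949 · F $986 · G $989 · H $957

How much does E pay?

E pays $0

Sorting: 994 (A), 991 (C), 989 (G), 986 (F), 972 (D), 957 (H), 952 (B), …
The 5 highest are A, C, G, F, D.
E does not win → $0.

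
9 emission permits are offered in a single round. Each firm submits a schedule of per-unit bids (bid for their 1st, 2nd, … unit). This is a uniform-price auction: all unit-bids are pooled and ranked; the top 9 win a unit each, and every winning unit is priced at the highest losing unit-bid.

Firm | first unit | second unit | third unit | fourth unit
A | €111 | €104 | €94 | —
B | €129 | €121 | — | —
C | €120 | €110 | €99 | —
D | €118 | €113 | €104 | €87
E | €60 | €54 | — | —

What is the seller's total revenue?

Total revenue: €891

Merging the schedules and taking the best 9: 129 (B-1), 121 (B-2), 120 (C-1), 118 (D-1), 113 (D-2), 111 (A-1), 110 (C-2), 104 (A-2), 104 (D-3)
Highest rejected unit-bid = €99.
Allocation: A 2, B 2, C 2, D 3. Every unit priced at €99.
Revenue = 9 × 99 = €891.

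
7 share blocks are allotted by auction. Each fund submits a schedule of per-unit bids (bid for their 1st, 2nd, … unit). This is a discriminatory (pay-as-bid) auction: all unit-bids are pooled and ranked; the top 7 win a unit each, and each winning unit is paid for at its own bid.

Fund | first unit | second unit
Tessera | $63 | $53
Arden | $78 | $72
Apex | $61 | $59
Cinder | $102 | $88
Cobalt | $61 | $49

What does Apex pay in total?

Pooled unit-bids ranked (top 7): 102 (Cinder-1), 88 (Cinder-2), 78 (Arden-1), 72 (Arden-2), 63 (Tessera-1), 61 (Apex-1), 61 (Cobalt-1)
Next rejected bid: $59 (not a price — pay-as-bid).
Apex's winning unit-bids: 61 = $61.

Apex pays $61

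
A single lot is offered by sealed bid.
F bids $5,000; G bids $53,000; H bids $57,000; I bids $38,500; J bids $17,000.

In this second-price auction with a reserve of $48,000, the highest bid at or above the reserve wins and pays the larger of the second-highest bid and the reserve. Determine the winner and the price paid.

Bids ranked: 57,000 (H) > 53,000 (G) > 38,500 (I) > 17,000 (J) > 5,000 (F)
Highest eligible bid: H at $57,000.
max(second-highest $53,000, reserve $48,000) = $53,000; the reserve does not bind.

H pays $53,000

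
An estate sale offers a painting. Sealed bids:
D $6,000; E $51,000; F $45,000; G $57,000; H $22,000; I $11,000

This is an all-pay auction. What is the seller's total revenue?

Bids in order: 57,000 (G) > 51,000 (E) > 45,000 (F) > 22,000 (H) > 11,000 (I) > 6,000 (D)
Every bidder forfeits their bid regardless of winning.
Revenue = 6,000 + 51,000 + 45,000 + 57,000 + 22,000 + 11,000 = $192,000.

Total revenue: $192,000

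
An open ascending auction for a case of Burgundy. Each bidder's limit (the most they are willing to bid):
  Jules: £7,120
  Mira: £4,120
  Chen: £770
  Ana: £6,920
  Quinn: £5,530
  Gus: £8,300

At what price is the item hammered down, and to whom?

Gus wins at £7,120

Limits ranked: 8,300 (Gus) > 7,120 (Jules) > 6,920 (Ana) > 5,530 (Quinn) > 4,120 (Mira) > 770 (Chen)
Bidding ends when Jules exits at £7,120; Gus takes it.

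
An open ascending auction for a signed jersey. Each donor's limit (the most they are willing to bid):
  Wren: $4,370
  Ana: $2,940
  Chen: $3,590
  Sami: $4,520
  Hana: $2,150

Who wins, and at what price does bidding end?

Sami wins at $4,370

Limits in order: 4,520 (Sami) > 4,370 (Wren) > 3,590 (Chen) > 2,940 (Ana) > 2,150 (Hana)
Once the price passes $4,370, only Sami is left; the hammer falls at Wren's limit of $4,370.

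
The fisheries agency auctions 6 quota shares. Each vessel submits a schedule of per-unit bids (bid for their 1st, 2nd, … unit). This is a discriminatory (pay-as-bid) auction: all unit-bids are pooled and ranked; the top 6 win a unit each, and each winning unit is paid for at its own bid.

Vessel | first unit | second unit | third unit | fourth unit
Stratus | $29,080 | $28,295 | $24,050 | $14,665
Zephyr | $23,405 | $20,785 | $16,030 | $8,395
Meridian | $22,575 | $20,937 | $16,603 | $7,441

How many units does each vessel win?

Meridian 2, Stratus 3, Zephyr 1

Pooled unit-bids ranked (top 6): 29,080 (Stratus-1), 28,295 (Stratus-2), 24,050 (Stratus-3), 23,405 (Zephyr-1), 22,575 (Meridian-1), 20,937 (Meridian-2)
Next rejected bid: $20,785 (not a price — pay-as-bid).
Allocation: Meridian 2, Stratus 3, Zephyr 1.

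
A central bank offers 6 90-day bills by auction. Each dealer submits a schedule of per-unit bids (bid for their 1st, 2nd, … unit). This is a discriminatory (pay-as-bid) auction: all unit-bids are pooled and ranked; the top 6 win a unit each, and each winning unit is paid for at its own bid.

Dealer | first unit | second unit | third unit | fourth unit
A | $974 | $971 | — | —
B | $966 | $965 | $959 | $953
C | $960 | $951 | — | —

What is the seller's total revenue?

Total revenue: $5,795

Pooled unit-bids ranked (top 6): 974 (A-1), 971 (A-2), 966 (B-1), 965 (B-2), 960 (C-1), 959 (B-3)
Next rejected bid: $953 (not a price — pay-as-bid).
Each winning unit pays its own bid.
Revenue = 974 + 971 + 966 + 965 + 960 + 959 = $5,795.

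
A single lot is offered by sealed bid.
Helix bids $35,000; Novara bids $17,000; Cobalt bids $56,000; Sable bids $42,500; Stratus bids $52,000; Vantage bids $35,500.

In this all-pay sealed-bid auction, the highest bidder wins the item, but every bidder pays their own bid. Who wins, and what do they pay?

Sorting bids: 56,000 (Cobalt) > 52,000 (Stratus) > 42,500 (Sable) > 35,500 (Vantage) > 35,000 (Helix) > 17,000 (Novara)
Cobalt is highest and takes the item; every bidder forfeits their bid.

Cobalt pays $56,000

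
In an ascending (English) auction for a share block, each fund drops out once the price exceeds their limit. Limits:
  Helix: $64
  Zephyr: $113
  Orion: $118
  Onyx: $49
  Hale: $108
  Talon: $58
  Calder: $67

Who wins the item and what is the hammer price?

Ascending (English) auction: the price rises until one bidder remains; the winner pays the price at which the last rival dropped out.
Limits ranked: 118 (Orion) > 113 (Zephyr) > 108 (Hale) > 67 (Calder) > 64 (Helix) > 58 (Talon) > …
Bidding ends when Zephyr exits at $113; Orion takes it.

Orion wins at $113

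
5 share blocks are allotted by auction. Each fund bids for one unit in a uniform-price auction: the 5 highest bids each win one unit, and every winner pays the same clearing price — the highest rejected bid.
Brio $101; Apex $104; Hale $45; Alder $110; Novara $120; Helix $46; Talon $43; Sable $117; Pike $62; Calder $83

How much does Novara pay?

Novara pays $83

Sorting: 120 (Novara), 117 (Sable), 110 (Alder), 104 (Apex), 101 (Brio), 83 (Calder), 62 (Pike), …
Winners (5 units): Novara, Sable, Alder, Apex, Brio.
Clearing price = highest rejected bid = $83.
Novara wins → pays $83.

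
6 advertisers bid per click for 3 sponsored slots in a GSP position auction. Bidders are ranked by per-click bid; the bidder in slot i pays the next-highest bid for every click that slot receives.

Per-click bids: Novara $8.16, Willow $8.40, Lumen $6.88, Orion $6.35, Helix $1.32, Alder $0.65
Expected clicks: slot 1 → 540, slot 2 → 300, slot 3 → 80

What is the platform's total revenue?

Total revenue: $6978.40

Per-click bids in order: $8.40 (Willow) > $8.16 (Novara) > $6.88 (Lumen) > $6.35 (Orion) > …
Slot 1: Willow pays $8.16 × 540 = $4406.40
Slot 2: Novara pays $6.88 × 300 = $2064.00
Slot 3: Lumen pays $6.35 × 80 = $508.00
Total = $6978.40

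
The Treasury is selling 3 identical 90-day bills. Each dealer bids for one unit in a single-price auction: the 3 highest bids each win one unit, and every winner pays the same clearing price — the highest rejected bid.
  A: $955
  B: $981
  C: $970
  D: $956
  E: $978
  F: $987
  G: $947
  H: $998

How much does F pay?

Bids ranked high→low: 998 (H), 987 (F), 981 (B), 978 (E), 970 (C), …
Winners (3 units): H, F, B.
First losing bid is E's $978, which sets the uniform price.
F wins → pays $978.

F pays $978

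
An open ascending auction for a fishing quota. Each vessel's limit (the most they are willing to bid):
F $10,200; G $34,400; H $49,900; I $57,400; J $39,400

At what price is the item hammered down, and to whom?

Limits ranked: 57,400 (I) > 49,900 (H) > 39,400 (J) > 34,400 (G) > 10,200 (F)
H is the last rival to drop out, at $49,900; I remains and wins at that price.

I wins at $49,900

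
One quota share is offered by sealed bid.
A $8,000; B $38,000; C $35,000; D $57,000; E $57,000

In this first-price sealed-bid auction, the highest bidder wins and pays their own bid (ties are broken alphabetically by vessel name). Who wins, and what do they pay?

Bids in order: 57,000 (D) > 57,000 (E) > 38,000 (B) > 35,000 (C) > 8,000 (A)
D and E tie at $57,000; tie-break gives it to D.
D has the highest bid and pays exactly that: $57,000.

D pays $57,000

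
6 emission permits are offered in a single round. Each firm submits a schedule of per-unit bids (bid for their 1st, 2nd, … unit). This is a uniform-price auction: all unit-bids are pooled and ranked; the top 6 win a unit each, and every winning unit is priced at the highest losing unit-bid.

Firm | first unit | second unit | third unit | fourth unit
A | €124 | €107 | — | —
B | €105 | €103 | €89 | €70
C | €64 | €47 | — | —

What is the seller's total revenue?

All unit-bids, highest first — top 6: 124 (A-1), 107 (A-2), 105 (B-1), 103 (B-2), 89 (B-3), 70 (B-4)
First bid not allocated: €64.
Allocation: A 2, B 4. Every unit priced at €64.
Revenue = 6 × 64 = €384.

Total revenue: €384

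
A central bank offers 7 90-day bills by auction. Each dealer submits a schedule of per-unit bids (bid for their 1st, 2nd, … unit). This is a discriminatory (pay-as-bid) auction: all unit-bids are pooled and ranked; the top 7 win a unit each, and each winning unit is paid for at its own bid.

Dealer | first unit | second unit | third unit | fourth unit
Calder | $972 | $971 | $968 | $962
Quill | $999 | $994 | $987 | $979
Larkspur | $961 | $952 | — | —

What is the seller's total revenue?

Merging the schedules and taking the best 7: 999 (Quill-1), 994 (Quill-2), 987 (Quill-3), 979 (Quill-4), 972 (Calder-1), 971 (Calder-2), 968 (Calder-3)
Next rejected bid: $962 (not a price — pay-as-bid).
Each winning unit pays its own bid.
Revenue = 999 + 994 + 987 + 979 + 972 + 971 + 968 = $6,870.

Total revenue: $6,870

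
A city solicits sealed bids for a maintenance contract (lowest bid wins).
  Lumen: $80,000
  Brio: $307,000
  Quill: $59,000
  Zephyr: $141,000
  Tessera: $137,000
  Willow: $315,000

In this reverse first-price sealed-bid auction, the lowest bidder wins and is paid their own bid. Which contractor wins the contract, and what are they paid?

Bids in order: 59,000 (Quill) < 80,000 (Lumen) < 137,000 (Tessera) < 141,000 (Zephyr) < 307,000 (Brio) < 315,000 (Willow)
Quill has the lowest bid and is paid exactly that: $59,000.

Quill is paid $59,000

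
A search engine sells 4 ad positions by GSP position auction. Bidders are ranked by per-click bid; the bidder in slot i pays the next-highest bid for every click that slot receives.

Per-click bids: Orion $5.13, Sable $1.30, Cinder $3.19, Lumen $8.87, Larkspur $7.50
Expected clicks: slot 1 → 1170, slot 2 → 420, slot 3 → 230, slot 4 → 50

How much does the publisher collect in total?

Total revenue: $11728.30

Ranked by bid: $8.87 (Lumen) > $7.50 (Larkspur) > $5.13 (Orion) > $3.19 (Cinder) > $1.30 (Sable)
Slot 1: Lumen pays $7.50 × 1170 = $8775.00
Slot 2: Larkspur pays $5.13 × 420 = $2154.60
Slot 3: Orion pays $3.19 × 230 = $733.70
Slot 4: Cinder pays $1.30 × 50 = $65.00
Total = $11728.30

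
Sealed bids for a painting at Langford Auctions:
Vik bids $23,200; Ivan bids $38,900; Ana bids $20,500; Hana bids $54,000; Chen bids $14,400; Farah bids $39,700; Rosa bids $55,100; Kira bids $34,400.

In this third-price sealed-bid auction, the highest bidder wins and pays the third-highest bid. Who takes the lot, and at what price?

Rosa pays $39,700

Third-price sealed-bid auction: the highest bidder wins and pays the third-highest bid.
Bids ranked: 55,100 (Rosa) > 54,000 (Hana) > 39,700 (Farah) > 38,900 (Ivan) > 34,400 (Kira) > 23,200 (Vik) > …
Rosa is highest; pays the third-highest bid, $39,700.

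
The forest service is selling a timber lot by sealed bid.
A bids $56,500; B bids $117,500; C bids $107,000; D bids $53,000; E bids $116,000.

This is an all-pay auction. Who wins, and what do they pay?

Sorting bids: 117,500 (B) > 116,000 (E) > 107,000 (C) > 56,500 (A) > 53,000 (D)
B wins with the top bid; all bids are sunk regardless.

B pays $117,500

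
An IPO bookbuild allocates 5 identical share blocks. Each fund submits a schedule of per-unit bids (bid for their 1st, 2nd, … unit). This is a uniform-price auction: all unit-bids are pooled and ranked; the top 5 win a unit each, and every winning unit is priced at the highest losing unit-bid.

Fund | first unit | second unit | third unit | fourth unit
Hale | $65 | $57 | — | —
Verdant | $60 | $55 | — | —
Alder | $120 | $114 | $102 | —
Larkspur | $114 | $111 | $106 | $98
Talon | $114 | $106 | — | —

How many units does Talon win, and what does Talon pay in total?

All unit-bids, highest first — top 5: 120 (Alder-1), 114 (Alder-2), 114 (Larkspur-1), 114 (Talon-1), 111 (Larkspur-2)
The (k+1)-th unit-bid is $106.
Talon wins 1 unit(s) at $106 each.

Talon: 1 unit, pays $106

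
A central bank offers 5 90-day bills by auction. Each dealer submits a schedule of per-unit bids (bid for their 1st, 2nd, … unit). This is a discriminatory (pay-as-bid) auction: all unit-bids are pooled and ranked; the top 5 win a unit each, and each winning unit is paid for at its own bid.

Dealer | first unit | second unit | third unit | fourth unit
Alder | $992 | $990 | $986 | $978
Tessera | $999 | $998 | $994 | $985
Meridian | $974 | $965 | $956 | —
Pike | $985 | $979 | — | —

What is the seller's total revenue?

Total revenue: $4,973

Merging the schedules and taking the best 5: 999 (Tessera-1), 998 (Tessera-2), 994 (Tessera-3), 992 (Alder-1), 990 (Alder-2)
Next rejected bid: $986 (not a price — pay-as-bid).
Each winning unit pays its own bid.
Revenue = 999 + 998 + 994 + 992 + 990 = $4,973.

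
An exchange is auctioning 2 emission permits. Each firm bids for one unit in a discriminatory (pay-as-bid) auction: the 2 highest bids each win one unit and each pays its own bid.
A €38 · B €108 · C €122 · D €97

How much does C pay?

C pays €122

Ordering the bids: 122 (C), 108 (B), 97 (D), 38 (A)
The 2 highest are C, B.
C wins → own bid €122.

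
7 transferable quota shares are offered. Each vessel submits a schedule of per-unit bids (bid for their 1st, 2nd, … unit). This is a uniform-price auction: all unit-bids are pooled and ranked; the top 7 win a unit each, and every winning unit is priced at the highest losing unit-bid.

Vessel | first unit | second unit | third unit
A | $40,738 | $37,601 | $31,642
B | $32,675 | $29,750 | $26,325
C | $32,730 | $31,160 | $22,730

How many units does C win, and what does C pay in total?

Merging the schedules and taking the best 7: 40,738 (A-1), 37,601 (A-2), 32,730 (C-1), 32,675 (B-1), 31,642 (A-3), 31,160 (C-2), 29,750 (B-2)
First bid not allocated: $26,325.
C wins 2 unit(s) at $26,325 each.

C: 2 units, pays $52,650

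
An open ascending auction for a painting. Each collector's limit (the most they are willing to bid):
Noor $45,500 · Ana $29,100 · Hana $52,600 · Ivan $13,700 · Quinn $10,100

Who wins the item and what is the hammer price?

Hana wins at $45,500

Limits in order: 52,600 (Hana) > 45,500 (Noor) > 29,100 (Ana) > 13,700 (Ivan) > 10,100 (Quinn)
Noor is the last rival to drop out, at $45,500; Hana remains and wins at that price.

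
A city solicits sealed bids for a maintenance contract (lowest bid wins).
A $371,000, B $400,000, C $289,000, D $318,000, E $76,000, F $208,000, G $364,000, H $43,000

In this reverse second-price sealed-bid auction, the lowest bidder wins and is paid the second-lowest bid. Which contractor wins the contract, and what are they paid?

H is paid $76,000

Bids ranked: 43,000 (H) < 76,000 (E) < 208,000 (F) < 289,000 (C) < 318,000 (D) < 364,000 (G) < …
H is lowest; is paid the second-lowest bid, $76,000.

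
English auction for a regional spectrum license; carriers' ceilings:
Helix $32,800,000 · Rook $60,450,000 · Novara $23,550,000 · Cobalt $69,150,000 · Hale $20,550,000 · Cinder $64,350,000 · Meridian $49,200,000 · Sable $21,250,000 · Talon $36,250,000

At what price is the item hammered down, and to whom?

Rule: the price rises until one bidder remains; the winner pays the price at which the last rival dropped out.
Sorting limits: 69,150,000 (Cobalt) > 64,350,000 (Cinder) > 60,450,000 (Rook) > 49,200,000 (Meridian) > 36,250,000 (Talon) > 32,800,000 (Helix) > …
Once the price passes $64,350,000, only Cobalt is left; the hammer falls at Cinder's limit of $64,350,000.

Cobalt wins at $64,350,000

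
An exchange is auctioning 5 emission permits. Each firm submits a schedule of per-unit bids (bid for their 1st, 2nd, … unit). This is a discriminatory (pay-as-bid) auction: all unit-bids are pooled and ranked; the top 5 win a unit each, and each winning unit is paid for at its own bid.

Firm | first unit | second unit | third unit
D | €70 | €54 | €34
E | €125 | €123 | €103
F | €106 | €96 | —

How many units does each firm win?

All unit-bids, highest first — top 5: 125 (E-1), 123 (E-2), 106 (F-1), 103 (E-3), 96 (F-2)
Next rejected bid: €70 (not a price — pay-as-bid).
Allocation: E 3, F 2.

E 3, F 2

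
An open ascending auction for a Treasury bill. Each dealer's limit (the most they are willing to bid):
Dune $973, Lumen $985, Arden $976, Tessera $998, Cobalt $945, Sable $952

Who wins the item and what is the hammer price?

Tessera wins at $985

Sorting limits: 998 (Tessera) > 985 (Lumen) > 976 (Arden) > 973 (Dune) > 952 (Sable) > 945 (Cobalt)
Bidding ends when Lumen exits at $985; Tessera takes it.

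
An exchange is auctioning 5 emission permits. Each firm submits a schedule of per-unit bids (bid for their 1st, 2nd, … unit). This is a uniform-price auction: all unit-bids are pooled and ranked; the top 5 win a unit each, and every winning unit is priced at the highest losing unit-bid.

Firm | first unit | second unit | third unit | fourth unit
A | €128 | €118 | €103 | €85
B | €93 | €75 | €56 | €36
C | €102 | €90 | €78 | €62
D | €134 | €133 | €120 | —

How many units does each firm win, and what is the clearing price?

Merging the schedules and taking the best 5: 134 (D-1), 133 (D-2), 128 (A-1), 120 (D-3), 118 (A-2)
The (k+1)-th unit-bid is €103.
Allocation: A 2, D 3.

A 2, D 3; clearing price €103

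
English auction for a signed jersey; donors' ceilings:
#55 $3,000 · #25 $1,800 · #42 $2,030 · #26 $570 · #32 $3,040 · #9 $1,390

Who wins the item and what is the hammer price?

#32 wins at $3,000

Open ascending-bid auction: the price rises until one bidder remains; the winner pays the price at which the last rival dropped out.
Sorting limits: 3,040 (#32) > 3,000 (#55) > 2,030 (#42) > 1,800 (#25) > 1,390 (#9) > 570 (#26)
Once the price passes $3,000, only #32 is left; the hammer falls at #55's limit of $3,000.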